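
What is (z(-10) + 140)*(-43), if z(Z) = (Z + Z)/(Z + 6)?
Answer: -6235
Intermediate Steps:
z(Z) = 2*Z/(6 + Z) (z(Z) = (2*Z)/(6 + Z) = 2*Z/(6 + Z))
(z(-10) + 140)*(-43) = (2*(-10)/(6 - 10) + 140)*(-43) = (2*(-10)/(-4) + 140)*(-43) = (2*(-10)*(-¼) + 140)*(-43) = (5 + 140)*(-43) = 145*(-43) = -6235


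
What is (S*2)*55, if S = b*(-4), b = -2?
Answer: 880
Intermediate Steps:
S = 8 (S = -2*(-4) = 8)
(S*2)*55 = (8*2)*55 = 16*55 = 880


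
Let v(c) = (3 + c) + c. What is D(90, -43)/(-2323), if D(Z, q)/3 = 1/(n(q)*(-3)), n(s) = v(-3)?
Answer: -1/6969 ≈ -0.00014349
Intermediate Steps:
v(c) = 3 + 2*c
n(s) = -3 (n(s) = 3 + 2*(-3) = 3 - 6 = -3)
D(Z, q) = ⅓ (D(Z, q) = 3/((-3*(-3))) = 3/9 = 3*(⅑) = ⅓)
D(90, -43)/(-2323) = (⅓)/(-2323) = (⅓)*(-1/2323) = -1/6969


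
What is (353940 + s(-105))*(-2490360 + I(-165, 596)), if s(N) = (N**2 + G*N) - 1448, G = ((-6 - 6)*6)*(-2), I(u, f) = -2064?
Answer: -868353044328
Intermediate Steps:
G = 144 (G = -12*6*(-2) = -72*(-2) = 144)
s(N) = -1448 + N**2 + 144*N (s(N) = (N**2 + 144*N) - 1448 = -1448 + N**2 + 144*N)
(353940 + s(-105))*(-2490360 + I(-165, 596)) = (353940 + (-1448 + (-105)**2 + 144*(-105)))*(-2490360 - 2064) = (353940 + (-1448 + 11025 - 15120))*(-2492424) = (353940 - 5543)*(-2492424) = 348397*(-2492424) = -868353044328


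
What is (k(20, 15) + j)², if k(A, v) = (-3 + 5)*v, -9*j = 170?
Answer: 10000/81 ≈ 123.46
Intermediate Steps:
j = -170/9 (j = -⅑*170 = -170/9 ≈ -18.889)
k(A, v) = 2*v
(k(20, 15) + j)² = (2*15 - 170/9)² = (30 - 170/9)² = (100/9)² = 10000/81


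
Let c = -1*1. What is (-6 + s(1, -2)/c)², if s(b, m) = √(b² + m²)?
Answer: (6 + √5)² ≈ 67.833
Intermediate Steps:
c = -1
(-6 + s(1, -2)/c)² = (-6 + √(1² + (-2)²)/(-1))² = (-6 + √(1 + 4)*(-1))² = (-6 + √5*(-1))² = (-6 - √5)²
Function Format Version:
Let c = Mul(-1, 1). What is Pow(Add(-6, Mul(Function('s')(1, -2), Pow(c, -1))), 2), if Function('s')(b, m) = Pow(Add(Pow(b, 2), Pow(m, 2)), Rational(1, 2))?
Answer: Pow(Add(6, Pow(5, Rational(1, 2))), 2) ≈ 67.833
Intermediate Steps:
c = -1
Pow(Add(-6, Mul(Function('s')(1, -2), Pow(c, -1))), 2) = Pow(Add(-6, Mul(Pow(Add(Pow(1, 2), Pow(-2, 2)), Rational(1, 2)), Pow(-1, -1))), 2) = Pow(Add(-6, Mul(Pow(Add(1, 4), Rational(1, 2)), -1)), 2) = Pow(Add(-6, Mul(Pow(5, Rational(1, 2)), -1)), 2) = Pow(Add(-6, Mul(-1, Pow(5, Rational(1, 2)))), 2)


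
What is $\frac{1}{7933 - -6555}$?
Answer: $\frac{1}{14488} \approx 6.9023 \cdot 10^{-5}$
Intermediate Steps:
$\frac{1}{7933 - -6555} = \frac{1}{7933 + 6555} = \frac{1}{14488}$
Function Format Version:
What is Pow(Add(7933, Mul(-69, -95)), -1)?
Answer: Rational(1, 14488) ≈ 6.9023e-5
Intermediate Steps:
Pow(Add(7933, Mul(-69, -95)), -1) = Pow(Add(7933, 6555), -1) = Pow(14488, -1) = Rational(1, 14488)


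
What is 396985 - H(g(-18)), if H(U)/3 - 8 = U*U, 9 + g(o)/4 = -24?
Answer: 344689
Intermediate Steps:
g(o) = -132 (g(o) = -36 + 4*(-24) = -36 - 96 = -132)
H(U) = 24 + 3*U**2 (H(U) = 24 + 3*(U*U) = 24 + 3*U**2)
396985 - H(g(-18)) = 396985 - (24 + 3*(-132)**2) = 396985 - (24 + 3*17424) = 396985 - (24 + 52272) = 396985 - 1*52296 = 396985 - 52296 = 344689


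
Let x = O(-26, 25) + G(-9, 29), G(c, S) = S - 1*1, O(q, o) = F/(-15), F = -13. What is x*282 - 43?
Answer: 40487/5 ≈ 8097.4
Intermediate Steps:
O(q, o) = 13/15 (O(q, o) = -13/(-15) = -13*(-1/15) = 13/15)
G(c, S) = -1 + S (G(c, S) = S - 1 = -1 + S)
x = 433/15 (x = 13/15 + (-1 + 29) = 13/15 + 28 = 433/15 ≈ 28.867)
x*282 - 43 = (433/15)*282 - 43 = 40702/5 - 43 = 40487/5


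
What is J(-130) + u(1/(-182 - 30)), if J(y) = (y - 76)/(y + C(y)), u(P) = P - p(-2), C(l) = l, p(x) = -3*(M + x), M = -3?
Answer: -195847/13780 ≈ -14.212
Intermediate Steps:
p(x) = 9 - 3*x (p(x) = -3*(-3 + x) = 9 - 3*x)
u(P) = -15 + P (u(P) = P - (9 - 3*(-2)) = P - (9 + 6) = P - 1*15 = P - 15 = -15 + P)
J(y) = (-76 + y)/(2*y) (J(y) = (y - 76)/(y + y) = (-76 + y)/((2*y)) = (-76 + y)*(1/(2*y)) = (-76 + y)/(2*y))
J(-130) + u(1/(-182 - 30)) = (½)*(-76 - 130)/(-130) + (-15 + 1/(-182 - 30)) = (½)*(-1/130)*(-206) + (-15 + 1/(-212)) = 103/130 + (-15 - 1/212) = 103/130 - 3181/212 = -195847/13780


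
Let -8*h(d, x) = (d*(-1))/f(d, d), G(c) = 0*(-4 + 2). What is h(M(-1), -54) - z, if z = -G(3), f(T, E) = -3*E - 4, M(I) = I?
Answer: 1/8 ≈ 0.12500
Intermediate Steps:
G(c) = 0 (G(c) = 0*(-2) = 0)
f(T, E) = -4 - 3*E
z = 0 (z = -1*0 = 0)
h(d, x) = d/(8*(-4 - 3*d)) (h(d, x) = -d*(-1)/(8*(-4 - 3*d)) = -(-d)/(8*(-4 - 3*d)) = -(-1)*d/(8*(-4 - 3*d)) = d/(8*(-4 - 3*d)))
h(M(-1), -54) - z = -1*(-1)/(32 + 24*(-1)) - 1*0 = -1*(-1)/(32 - 24) + 0 = -1*(-1)/8 + 0 = -1*(-1)*1/8 + 0 = 1/8 + 0 = 1/8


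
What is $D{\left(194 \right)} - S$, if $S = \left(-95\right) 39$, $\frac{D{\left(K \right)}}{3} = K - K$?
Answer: $3705$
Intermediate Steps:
$D{\left(K \right)} = 0$ ($D{\left(K \right)} = 3 \left(K - K\right) = 3 \cdot 0 = 0$)
$S = -3705$
$D{\left(194 \right)} - S = 0 - -3705 = 0 + 3705 = 3705$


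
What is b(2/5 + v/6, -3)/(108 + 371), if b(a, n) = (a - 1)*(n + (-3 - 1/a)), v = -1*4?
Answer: 57/9580 ≈ 0.0059499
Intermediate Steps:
v = -4
b(a, n) = (-1 + a)*(-3 + n - 1/a)
b(2/5 + v/6, -3)/(108 + 371) = (2 + 1/(2/5 - 4/6) - 1*(-3) - 3*(2/5 - 4/6) + (2/5 - 4/6)*(-3))/(108 + 371) = (2 + 1/(2*(⅕) - 4*⅙) + 3 - 3*(2*(⅕) - 4*⅙) + (2*(⅕) - 4*⅙)*(-3))/479 = (2 + 1/(⅖ - ⅔) + 3 - 3*(⅖ - ⅔) + (⅖ - ⅔)*(-3))/479 = (2 + 1/(-4/15) + 3 - 3*(-4/15) - 4/15*(-3))/479 = (2 - 15/4 + 3 + ⅘ + ⅘)/479 = (1/479)*(57/20) = 57/9580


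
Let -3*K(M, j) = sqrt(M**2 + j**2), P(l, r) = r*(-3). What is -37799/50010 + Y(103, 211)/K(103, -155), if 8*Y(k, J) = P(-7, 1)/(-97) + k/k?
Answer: -37799/50010 - 75*sqrt(34634)/6718996 ≈ -0.75791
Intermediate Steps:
P(l, r) = -3*r
K(M, j) = -sqrt(M**2 + j**2)/3
Y(k, J) = 25/194 (Y(k, J) = (-3*1/(-97) + k/k)/8 = (-3*(-1/97) + 1)/8 = (3/97 + 1)/8 = (1/8)*(100/97) = 25/194)
-37799/50010 + Y(103, 211)/K(103, -155) = -37799/50010 + 25/(194*((-sqrt(103**2 + (-155)**2)/3))) = -37799*1/50010 + 25/(194*((-sqrt(10609 + 24025)/3))) = -37799/50010 + 25/(194*((-sqrt(34634)/3))) = -37799/50010 + 25*(-3*sqrt(34634)/34634)/194 = -37799/50010 - 75*sqrt(34634)/6718996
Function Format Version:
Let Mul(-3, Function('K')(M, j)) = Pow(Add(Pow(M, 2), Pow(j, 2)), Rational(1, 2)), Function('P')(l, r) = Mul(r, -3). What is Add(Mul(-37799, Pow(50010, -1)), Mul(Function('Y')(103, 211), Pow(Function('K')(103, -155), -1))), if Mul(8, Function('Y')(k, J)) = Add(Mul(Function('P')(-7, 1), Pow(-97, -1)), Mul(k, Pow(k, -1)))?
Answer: Add(Rational(-37799, 50010), Mul(Rational(-75, 6718996), Pow(34634, Rational(1, 2)))) ≈ -0.75791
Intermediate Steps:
Function('P')(l, r) = Mul(-3, r)
Function('K')(M, j) = Mul(Rational(-1, 3), Pow(Add(Pow(M, 2), Pow(j, 2)), Rational(1, 2)))
Function('Y')(k, J) = Rational(25, 194) (Function('Y')(k, J) = Mul(Rational(1, 8), Add(Mul(Mul(-3, 1), Pow(-97, -1)), Mul(k, Pow(k, -1)))) = Mul(Rational(1, 8), Add(Mul(-3, Rational(-1, 97)), 1)) = Mul(Rational(1, 8), Add(Rational(3, 97), 1)) = Mul(Rational(1, 8), Rational(100, 97)) = Rational(25, 194))
Add(Mul(-37799, Pow(50010, -1)), Mul(Function('Y')(103, 211), Pow(Function('K')(103, -155), -1))) = Add(Mul(-37799, Pow(50010, -1)), Mul(Rational(25, 194), Pow(Mul(Rational(-1, 3), Pow(Add(Pow(103, 2), Pow(-155, 2)), Rational(1, 2))), -1))) = Add(Mul(-37799, Rational(1, 50010)), Mul(Rational(25, 194), Pow(Mul(Rational(-1, 3), Pow(Add(10609, 24025), Rational(1, 2))), -1))) = Add(Rational(-37799, 50010), Mul(Rational(25, 194), Pow(Mul(Rational(-1, 3), Pow(34634, Rational(1, 2))), -1))) = Add(Rational(-37799, 50010), Mul(Rational(25, 194), Mul(Rational(-3, 34634), Pow(34634, Rational(1, 2))))) = Add(Rational(-37799, 50010), Mul(Rational(-75, 6718996), Pow(34634, Rational(1, 2))))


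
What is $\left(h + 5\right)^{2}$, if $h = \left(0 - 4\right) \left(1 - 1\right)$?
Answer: $25$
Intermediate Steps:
$h = 0$ ($h = \left(-4\right) 0 = 0$)
$\left(h + 5\right)^{2} = \left(0 + 5\right)^{2} = 5^{2} = 25$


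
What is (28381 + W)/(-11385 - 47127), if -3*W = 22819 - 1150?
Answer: -10579/29256 ≈ -0.36160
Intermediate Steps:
W = -7223 (W = -(22819 - 1150)/3 = -⅓*21669 = -7223)
(28381 + W)/(-11385 - 47127) = (28381 - 7223)/(-11385 - 47127) = 21158/(-58512) = 21158*(-1/58512) = -10579/29256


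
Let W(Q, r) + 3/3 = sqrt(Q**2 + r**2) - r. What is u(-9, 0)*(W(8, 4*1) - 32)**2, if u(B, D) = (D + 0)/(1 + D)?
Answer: 0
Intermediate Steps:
W(Q, r) = -1 + sqrt(Q**2 + r**2) - r (W(Q, r) = -1 + (sqrt(Q**2 + r**2) - r) = -1 + sqrt(Q**2 + r**2) - r)
u(B, D) = D/(1 + D)
u(-9, 0)*(W(8, 4*1) - 32)**2 = (0/(1 + 0))*((-1 + sqrt(8**2 + (4*1)**2) - 4) - 32)**2 = (0/1)*((-1 + sqrt(64 + 4**2) - 1*4) - 32)**2 = (0*1)*((-1 + sqrt(64 + 16) - 4) - 32)**2 = 0*((-1 + sqrt(80) - 4) - 32)**2 = 0*((-1 + 4*sqrt(5) - 4) - 32)**2 = 0*((-5 + 4*sqrt(5)) - 32)**2 = 0*(-37 + 4*sqrt(5))**2 = 0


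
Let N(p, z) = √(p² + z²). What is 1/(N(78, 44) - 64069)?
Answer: -64069/4104828741 - 2*√2005/4104828741 ≈ -1.5630e-5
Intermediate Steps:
1/(N(78, 44) - 64069) = 1/(√(78² + 44²) - 64069) = 1/(√(6084 + 1936) - 64069) = 1/(√8020 - 64069) = 1/(2*√2005 - 64069) = 1/(-64069 + 2*√2005)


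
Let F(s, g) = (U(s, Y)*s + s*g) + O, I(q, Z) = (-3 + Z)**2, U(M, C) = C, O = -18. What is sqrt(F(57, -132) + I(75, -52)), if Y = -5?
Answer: 49*I*sqrt(2) ≈ 69.297*I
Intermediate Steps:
F(s, g) = -18 - 5*s + g*s (F(s, g) = (-5*s + s*g) - 18 = (-5*s + g*s) - 18 = -18 - 5*s + g*s)
sqrt(F(57, -132) + I(75, -52)) = sqrt((-18 - 5*57 - 132*57) + (-3 - 52)**2) = sqrt((-18 - 285 - 7524) + (-55)**2) = sqrt(-7827 + 3025) = sqrt(-4802) = 49*I*sqrt(2)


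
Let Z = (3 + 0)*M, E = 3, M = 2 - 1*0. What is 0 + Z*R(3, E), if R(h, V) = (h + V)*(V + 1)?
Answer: 144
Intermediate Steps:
M = 2 (M = 2 + 0 = 2)
R(h, V) = (1 + V)*(V + h) (R(h, V) = (V + h)*(1 + V) = (1 + V)*(V + h))
Z = 6 (Z = (3 + 0)*2 = 3*2 = 6)
0 + Z*R(3, E) = 0 + 6*(3 + 3 + 3² + 3*3) = 0 + 6*(3 + 3 + 9 + 9) = 0 + 6*24 = 0 + 144 = 144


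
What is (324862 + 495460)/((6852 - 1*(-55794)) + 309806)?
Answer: 410161/186226 ≈ 2.2025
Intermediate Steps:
(324862 + 495460)/((6852 - 1*(-55794)) + 309806) = 820322/((6852 + 55794) + 309806) = 820322/(62646 + 309806) = 820322/372452 = 820322*(1/372452) = 410161/186226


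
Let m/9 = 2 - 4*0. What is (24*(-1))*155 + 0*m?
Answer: -3720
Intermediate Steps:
m = 18 (m = 9*(2 - 4*0) = 9*(2 + 0) = 9*2 = 18)
(24*(-1))*155 + 0*m = (24*(-1))*155 + 0*18 = -24*155 + 0 = -3720 + 0 = -3720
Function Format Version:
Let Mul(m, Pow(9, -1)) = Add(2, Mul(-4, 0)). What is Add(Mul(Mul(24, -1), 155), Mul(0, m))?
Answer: -3720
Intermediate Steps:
m = 18 (m = Mul(9, Add(2, Mul(-4, 0))) = Mul(9, Add(2, 0)) = Mul(9, 2) = 18)
Add(Mul(Mul(24, -1), 155), Mul(0, m)) = Add(Mul(Mul(24, -1), 155), Mul(0, 18)) = Add(Mul(-24, 155), 0) = Add(-3720, 0) = -3720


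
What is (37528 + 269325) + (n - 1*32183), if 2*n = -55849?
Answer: 493491/2 ≈ 2.4675e+5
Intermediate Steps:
n = -55849/2 (n = (1/2)*(-55849) = -55849/2 ≈ -27925.)
(37528 + 269325) + (n - 1*32183) = (37528 + 269325) + (-55849/2 - 1*32183) = 306853 + (-55849/2 - 32183) = 306853 - 120215/2 = 493491/2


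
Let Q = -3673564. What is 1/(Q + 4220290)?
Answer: 1/546726 ≈ 1.8291e-6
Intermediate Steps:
1/(Q + 4220290) = 1/(-3673564 + 4220290) = 1/546726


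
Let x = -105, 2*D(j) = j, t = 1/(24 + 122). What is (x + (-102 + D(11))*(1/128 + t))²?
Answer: 3954852119761/349241344 ≈ 11324.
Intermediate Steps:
t = 1/146 ≈ 0.0068493
D(j) = j/2
(x + (-102 + D(11))*(1/128 + t))² = (-105 + (-102 + (½)*11)*(1/128 + 1/146))² = (-105 + (-102 + 11/2)*(1/128 + 1/146))² = (-105 - 193/2*137/9344)² = (-105 - 26441/18688)² = (-1988681/18688)² = 3954852119761/349241344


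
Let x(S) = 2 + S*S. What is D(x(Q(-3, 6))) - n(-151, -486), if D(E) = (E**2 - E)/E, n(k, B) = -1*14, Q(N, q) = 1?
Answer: 16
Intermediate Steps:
n(k, B) = -14
x(S) = 2 + S**2
D(E) = (E**2 - E)/E
D(x(Q(-3, 6))) - n(-151, -486) = (-1 + (2 + 1**2)) - 1*(-14) = (-1 + (2 + 1)) + 14 = (-1 + 3) + 14 = 2 + 14 = 16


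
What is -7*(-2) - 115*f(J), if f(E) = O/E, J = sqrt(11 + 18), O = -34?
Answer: 14 + 3910*sqrt(29)/29 ≈ 740.07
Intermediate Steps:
J = sqrt(29) ≈ 5.3852
f(E) = -34/E
-7*(-2) - 115*f(J) = -7*(-2) - (-3910)/(sqrt(29)) = 14 - (-3910)*sqrt(29)/29 = 14 + 3910*sqrt(29)/29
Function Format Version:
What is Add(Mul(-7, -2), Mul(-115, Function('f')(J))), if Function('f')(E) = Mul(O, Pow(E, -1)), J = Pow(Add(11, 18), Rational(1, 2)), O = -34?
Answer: Add(14, Mul(Rational(3910, 29), Pow(29, Rational(1, 2)))) ≈ 740.07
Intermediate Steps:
J = Pow(29, Rational(1, 2)) ≈ 5.3852
Function('f')(E) = Mul(-34, Pow(E, -1))
Add(Mul(-7, -2), Mul(-115, Function('f')(J))) = Add(Mul(-7, -2), Mul(-115, Mul(-34, Pow(Pow(29, Rational(1, 2)), -1)))) = Add(14, Mul(-115, Mul(-34, Mul(Rational(1, 29), Pow(29, Rational(1, 2)))))) = Add(14, Mul(-115, Mul(Rational(-34, 29), Pow(29, Rational(1, 2))))) = Add(14, Mul(Rational(3910, 29), Pow(29, Rational(1, 2))))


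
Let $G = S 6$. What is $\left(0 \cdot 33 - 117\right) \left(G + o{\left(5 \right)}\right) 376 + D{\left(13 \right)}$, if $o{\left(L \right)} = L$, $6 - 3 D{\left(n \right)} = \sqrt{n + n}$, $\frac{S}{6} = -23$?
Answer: $36205418 - \frac{\sqrt{26}}{3} \approx 3.6205 \cdot 10^{7}$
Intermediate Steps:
$S = -138$ ($S = 6 \left(-23\right) = -138$)
$D{\left(n \right)} = 2 - \frac{\sqrt{2} \sqrt{n}}{3}$ ($D{\left(n \right)} = 2 - \frac{\sqrt{n + n}}{3} = 2 - \frac{\sqrt{2 n}}{3} = 2 - \frac{\sqrt{2} \sqrt{n}}{3}$)
$G = -828$ ($G = \left(-138\right) 6 = -828$)
$\left(0 \cdot 33 - 117\right) \left(G + o{\left(5 \right)}\right) 376 + D{\left(13 \right)} = \left(0 \cdot 33 - 117\right) \left(-828 + 5\right) 376 + \left(2 - \frac{\sqrt{2} \sqrt{13}}{3}\right) = \left(0 - 117\right) \left(-823\right) 376 + \left(2 - \frac{\sqrt{26}}{3}\right) = \left(-117\right) \left(-823\right) 376 + \left(2 - \frac{\sqrt{26}}{3}\right) = 96291 \cdot 376 + \left(2 - \frac{\sqrt{26}}{3}\right) = 36205416 + \left(2 - \frac{\sqrt{26}}{3}\right) = 36205418 - \frac{\sqrt{26}}{3}$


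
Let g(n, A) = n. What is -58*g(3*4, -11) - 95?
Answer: -791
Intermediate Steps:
-58*g(3*4, -11) - 95 = -174*4 - 95 = -58*12 - 95 = -696 - 95 = -791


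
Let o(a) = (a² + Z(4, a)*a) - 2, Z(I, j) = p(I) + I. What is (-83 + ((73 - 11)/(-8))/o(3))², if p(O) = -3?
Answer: 11229201/1600 ≈ 7018.3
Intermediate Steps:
Z(I, j) = -3 + I
o(a) = -2 + a + a² (o(a) = (a² + (-3 + 4)*a) - 2 = (a² + 1*a) - 2 = (a² + a) - 2 = (a + a²) - 2 = -2 + a + a²)
(-83 + ((73 - 11)/(-8))/o(3))² = (-83 + ((73 - 11)/(-8))/(-2 + 3 + 3²))² = (-83 + (62*(-⅛))/(-2 + 3 + 9))² = (-83 - 31/4/10)² = (-83 - 31/4*⅒)² = (-83 - 31/40)² = (-3351/40)² = 11229201/1600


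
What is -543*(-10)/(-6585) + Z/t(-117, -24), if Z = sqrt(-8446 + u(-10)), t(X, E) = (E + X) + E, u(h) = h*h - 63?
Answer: -362/439 - I*sqrt(8409)/165 ≈ -0.8246 - 0.55576*I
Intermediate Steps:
u(h) = -63 + h**2 (u(h) = h**2 - 63 = -63 + h**2)
t(X, E) = X + 2*E
Z = I*sqrt(8409) (Z = sqrt(-8446 + (-63 + (-10)**2)) = sqrt(-8446 + (-63 + 100)) = sqrt(-8446 + 37) = sqrt(-8409) = I*sqrt(8409) ≈ 91.701*I)
-543*(-10)/(-6585) + Z/t(-117, -24) = -543*(-10)/(-6585) + (I*sqrt(8409))/(-117 + 2*(-24)) = 5430*(-1/6585) + (I*sqrt(8409))/(-117 - 48) = -362/439 + (I*sqrt(8409))/(-165) = -362/439 + (I*sqrt(8409))*(-1/165) = -362/439 - I*sqrt(8409)/165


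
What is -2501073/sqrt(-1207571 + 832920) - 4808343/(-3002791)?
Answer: 4808343/3002791 + 2501073*I*sqrt(374651)/374651 ≈ 1.6013 + 4086.1*I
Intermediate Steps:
-2501073/sqrt(-1207571 + 832920) - 4808343/(-3002791) = -2501073*(-I*sqrt(374651)/374651) - 4808343*(-1/3002791) = -2501073*(-I*sqrt(374651)/374651) + 4808343/3002791 = -(-2501073)*I*sqrt(374651)/374651 + 4808343/3002791 = 2501073*I*sqrt(374651)/374651 + 4808343/3002791 = 4808343/3002791 + 2501073*I*sqrt(374651)/374651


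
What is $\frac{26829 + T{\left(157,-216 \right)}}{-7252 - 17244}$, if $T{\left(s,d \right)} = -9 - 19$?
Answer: $- \frac{26801}{24496} \approx -1.0941$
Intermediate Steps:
$T{\left(s,d \right)} = -28$ ($T{\left(s,d \right)} = -9 - 19 = -28$)
$\frac{26829 + T{\left(157,-216 \right)}}{-7252 - 17244} = \frac{26829 - 28}{-7252 - 17244} = \frac{26801}{-24496} = 26801 \left(- \frac{1}{24496}\right) = - \frac{26801}{24496}$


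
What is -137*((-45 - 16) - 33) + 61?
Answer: 12939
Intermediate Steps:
-137*((-45 - 16) - 33) + 61 = -137*(-61 - 33) + 61 = -137*(-94) + 61 = 12878 + 61 = 12939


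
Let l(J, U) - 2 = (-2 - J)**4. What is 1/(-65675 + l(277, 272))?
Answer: 1/6059155608 ≈ 1.6504e-10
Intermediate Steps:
l(J, U) = 2 + (-2 - J)**4
1/(-65675 + l(277, 272)) = 1/(-65675 + (2 + (2 + 277)**4)) = 1/(-65675 + (2 + 279**4)) = 1/(-65675 + (2 + 6059221281)) = 1/(-65675 + 6059221283) = 1/6059155608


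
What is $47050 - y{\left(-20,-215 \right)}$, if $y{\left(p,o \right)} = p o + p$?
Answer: $42770$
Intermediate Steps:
$y{\left(p,o \right)} = p + o p$ ($y{\left(p,o \right)} = o p + p = p + o p$)
$47050 - y{\left(-20,-215 \right)} = 47050 - - 20 \left(1 - 215\right) = 47050 - \left(-20\right) \left(-214\right) = 47050 - 4280 = 42770$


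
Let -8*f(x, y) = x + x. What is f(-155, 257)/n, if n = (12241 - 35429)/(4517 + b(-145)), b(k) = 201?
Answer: -11795/1496 ≈ -7.8844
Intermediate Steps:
f(x, y) = -x/4 (f(x, y) = -(x + x)/8 = -x/4)
n = -11594/2359 (n = (12241 - 35429)/(4517 + 201) = -23188/4718 = -23188*1/4718 = -11594/2359 ≈ -4.9148)
f(-155, 257)/n = (-¼*(-155))/(-11594/2359) = (155/4)*(-2359/11594) = -11795/1496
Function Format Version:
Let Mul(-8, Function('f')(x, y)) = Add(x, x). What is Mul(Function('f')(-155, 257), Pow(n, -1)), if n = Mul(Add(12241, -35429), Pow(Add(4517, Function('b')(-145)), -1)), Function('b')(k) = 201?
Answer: Rational(-11795, 1496) ≈ -7.8844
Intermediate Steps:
Function('f')(x, y) = Mul(Rational(-1, 4), x) (Function('f')(x, y) = Mul(Rational(-1, 8), Add(x, x)) = Mul(Rational(-1, 8), Mul(2, x)) = Mul(Rational(-1, 4), x))
n = Rational(-11594, 2359) (n = Mul(Add(12241, -35429), Pow(Add(4517, 201), -1)) = Mul(-23188, Pow(4718, -1)) = Mul(-23188, Rational(1, 4718)) = Rational(-11594, 2359) ≈ -4.9148)
Mul(Function('f')(-155, 257), Pow(n, -1)) = Mul(Mul(Rational(-1, 4), -155), Pow(Rational(-11594, 2359), -1)) = Mul(Rational(155, 4), Rational(-2359, 11594)) = Rational(-11795, 1496)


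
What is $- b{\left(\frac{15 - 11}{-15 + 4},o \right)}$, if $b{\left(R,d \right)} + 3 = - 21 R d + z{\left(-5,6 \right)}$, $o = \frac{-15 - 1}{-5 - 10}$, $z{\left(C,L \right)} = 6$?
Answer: $- \frac{613}{55} \approx -11.145$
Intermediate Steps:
$o = \frac{16}{15}$ ($o = - \frac{16}{-15} = \left(-16\right) \left(- \frac{1}{15}\right) = \frac{16}{15} \approx 1.0667$)
$b{\left(R,d \right)} = 3 - 21 R d$ ($b{\left(R,d \right)} = -3 + \left(- 21 R d + 6\right) = -3 - \left(-6 + 21 R d\right) = 3 - 21 R d$)
$- b{\left(\frac{15 - 11}{-15 + 4},o \right)} = - (3 - 21 \frac{15 - 11}{-15 + 4} \cdot \frac{16}{15}) = - (3 - 21 \frac{4}{-11} \cdot \frac{16}{15}) = - (3 - 21 \cdot 4 \left(- \frac{1}{11}\right) \frac{16}{15}) = - (3 - \left(- \frac{84}{11}\right) \frac{16}{15}) = - (3 + \frac{448}{55}) = \left(-1\right) \frac{613}{55} = - \frac{613}{55}$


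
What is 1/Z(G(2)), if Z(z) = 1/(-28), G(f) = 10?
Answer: -28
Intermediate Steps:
Z(z) = -1/28
1/Z(G(2)) = 1/(-1/28) = -28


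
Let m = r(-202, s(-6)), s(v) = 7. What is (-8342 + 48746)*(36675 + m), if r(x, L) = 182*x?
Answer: -3595956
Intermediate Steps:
m = -36764 (m = 182*(-202) = -36764)
(-8342 + 48746)*(36675 + m) = (-8342 + 48746)*(36675 - 36764) = 40404*(-89) = -3595956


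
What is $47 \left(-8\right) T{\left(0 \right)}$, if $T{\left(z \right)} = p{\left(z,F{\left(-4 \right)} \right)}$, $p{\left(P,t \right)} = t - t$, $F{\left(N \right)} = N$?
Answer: $0$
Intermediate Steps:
$p{\left(P,t \right)} = 0$
$T{\left(z \right)} = 0$
$47 \left(-8\right) T{\left(0 \right)} = 47 \left(-8\right) 0 = \left(-376\right) 0 = 0$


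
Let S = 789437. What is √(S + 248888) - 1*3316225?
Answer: -3316225 + 5*√41533 ≈ -3.3152e+6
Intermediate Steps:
√(S + 248888) - 1*3316225 = √(789437 + 248888) - 1*3316225 = √1038325 - 3316225 = 5*√41533 - 3316225 = -3316225 + 5*√41533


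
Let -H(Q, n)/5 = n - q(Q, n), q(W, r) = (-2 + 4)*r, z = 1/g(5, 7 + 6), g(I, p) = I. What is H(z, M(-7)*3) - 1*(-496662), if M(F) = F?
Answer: 496557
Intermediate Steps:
z = ⅕ (z = 1/5 = ⅕ ≈ 0.20000)
q(W, r) = 2*r
H(Q, n) = 5*n (H(Q, n) = -5*(n - 2*n) = -(-5)*n = 5*n)
H(z, M(-7)*3) - 1*(-496662) = 5*(-7*3) - 1*(-496662) = 5*(-21) + 496662 = -105 + 496662 = 496557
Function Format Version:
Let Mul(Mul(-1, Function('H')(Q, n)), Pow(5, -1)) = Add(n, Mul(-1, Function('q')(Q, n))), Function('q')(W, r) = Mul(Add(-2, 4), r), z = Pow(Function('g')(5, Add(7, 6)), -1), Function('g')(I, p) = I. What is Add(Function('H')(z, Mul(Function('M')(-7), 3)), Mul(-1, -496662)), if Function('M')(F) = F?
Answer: 496557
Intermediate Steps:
z = Rational(1, 5) (z = Pow(5, -1) = Rational(1, 5) ≈ 0.20000)
Function('q')(W, r) = Mul(2, r)
Function('H')(Q, n) = Mul(5, n) (Function('H')(Q, n) = Mul(-5, Add(n, Mul(-1, Mul(2, n)))) = Mul(-5, Add(n, Mul(-2, n))) = Mul(-5, Mul(-1, n)) = Mul(5, n))
Add(Function('H')(z, Mul(Function('M')(-7), 3)), Mul(-1, -496662)) = Add(Mul(5, Mul(-7, 3)), Mul(-1, -496662)) = Add(Mul(5, -21), 496662) = Add(-105, 496662) = 496557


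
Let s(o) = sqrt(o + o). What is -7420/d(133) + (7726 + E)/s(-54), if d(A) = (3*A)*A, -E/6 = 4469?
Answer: -1060/7581 + 9544*I*sqrt(3)/9 ≈ -0.13982 + 1836.7*I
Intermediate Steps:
E = -26814 (E = -6*4469 = -26814)
d(A) = 3*A**2
s(o) = sqrt(2)*sqrt(o) (s(o) = sqrt(2*o) = sqrt(2)*sqrt(o))
-7420/d(133) + (7726 + E)/s(-54) = -7420/(3*133**2) + (7726 - 26814)/((sqrt(2)*sqrt(-54))) = -7420/(3*17689) - 19088*(-I*sqrt(3)/18) = -7420/53067 - 19088*(-I*sqrt(3)/18) = -7420*1/53067 - (-9544)*I*sqrt(3)/9 = -1060/7581 + 9544*I*sqrt(3)/9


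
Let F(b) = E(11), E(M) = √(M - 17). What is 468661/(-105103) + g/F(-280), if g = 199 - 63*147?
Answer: -468661/105103 + 4531*I*√6/3 ≈ -4.4591 + 3699.5*I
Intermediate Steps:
E(M) = √(-17 + M)
F(b) = I*√6 (F(b) = √(-17 + 11) = √(-6) = I*√6)
g = -9062 (g = 199 - 9261 = -9062)
468661/(-105103) + g/F(-280) = 468661/(-105103) - 9062*(-I*√6/6) = 468661*(-1/105103) - (-4531)*I*√6/3 = -468661/105103 + 4531*I*√6/3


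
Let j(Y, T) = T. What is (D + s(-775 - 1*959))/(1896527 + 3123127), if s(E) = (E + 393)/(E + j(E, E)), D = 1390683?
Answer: 535876665/1934240008 ≈ 0.27705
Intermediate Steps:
s(E) = (393 + E)/(2*E) (s(E) = (E + 393)/(E + E) = (393 + E)/((2*E)) = (393 + E)*(1/(2*E)) = (393 + E)/(2*E))
(D + s(-775 - 1*959))/(1896527 + 3123127) = (1390683 + (393 + (-775 - 1*959))/(2*(-775 - 1*959)))/(1896527 + 3123127) = (1390683 + (393 + (-775 - 959))/(2*(-775 - 959)))/5019654 = (1390683 + (1/2)*(393 - 1734)/(-1734))*(1/5019654) = (1390683 + (1/2)*(-1/1734)*(-1341))*(1/5019654) = (1390683 + 447/1156)*(1/5019654) = (1607629995/1156)*(1/5019654) = 535876665/1934240008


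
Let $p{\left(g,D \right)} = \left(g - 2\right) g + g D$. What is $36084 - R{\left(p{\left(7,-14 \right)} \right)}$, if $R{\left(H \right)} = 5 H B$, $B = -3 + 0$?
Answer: $35139$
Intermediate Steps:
$B = -3$
$p{\left(g,D \right)} = D g + g \left(-2 + g\right)$ ($p{\left(g,D \right)} = \left(-2 + g\right) g + D g = g \left(-2 + g\right) + D g = D g + g \left(-2 + g\right)$)
$R{\left(H \right)} = - 15 H$ ($R{\left(H \right)} = 5 H \left(-3\right) = - 15 H$)
$36084 - R{\left(p{\left(7,-14 \right)} \right)} = 36084 - - 15 \cdot 7 \left(-2 - 14 + 7\right) = 36084 - - 15 \cdot 7 \left(-9\right) = 36084 - \left(-15\right) \left(-63\right) = 36084 - 945 = 35139$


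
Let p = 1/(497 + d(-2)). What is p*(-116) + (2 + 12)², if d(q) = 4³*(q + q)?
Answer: 47120/241 ≈ 195.52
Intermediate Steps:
d(q) = 128*q (d(q) = 64*(2*q) = 128*q)
p = 1/241 (p = 1/(497 + 128*(-2)) = 1/(497 - 256) = 1/241 ≈ 0.0041494)
p*(-116) + (2 + 12)² = (1/241)*(-116) + (2 + 12)² = -116/241 + 14² = -116/241 + 196 = 47120/241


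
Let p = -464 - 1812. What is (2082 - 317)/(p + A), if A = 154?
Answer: -1765/2122 ≈ -0.83176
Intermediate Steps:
p = -2276
(2082 - 317)/(p + A) = (2082 - 317)/(-2276 + 154) = 1765/(-2122) = 1765*(-1/2122) = -1765/2122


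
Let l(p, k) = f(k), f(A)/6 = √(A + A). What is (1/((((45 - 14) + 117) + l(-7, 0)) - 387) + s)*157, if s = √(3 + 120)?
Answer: -157/239 + 157*√123 ≈ 1740.6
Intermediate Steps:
f(A) = 6*√2*√A (f(A) = 6*√(A + A) = 6*√(2*A) = 6*(√2*√A) = 6*√2*√A)
l(p, k) = 6*√2*√k
s = √123 ≈ 11.091
(1/((((45 - 14) + 117) + l(-7, 0)) - 387) + s)*157 = (1/((((45 - 14) + 117) + 6*√2*√0) - 387) + √123)*157 = (1/(((31 + 117) + 6*√2*0) - 387) + √123)*157 = (1/((148 + 0) - 387) + √123)*157 = (1/(148 - 387) + √123)*157 = (1/(-239) + √123)*157 = (-1/239 + √123)*157 = -157/239 + 157*√123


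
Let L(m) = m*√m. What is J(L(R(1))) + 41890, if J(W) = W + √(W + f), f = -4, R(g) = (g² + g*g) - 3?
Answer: 41890 + √(-4 - I) - I ≈ 41890.0 - 3.0153*I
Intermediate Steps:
R(g) = -3 + 2*g² (R(g) = (g² + g²) - 3 = 2*g² - 3 = -3 + 2*g²)
L(m) = m^(3/2)
J(W) = W + √(-4 + W) (J(W) = W + √(W - 4) = W + √(-4 + W))
J(L(R(1))) + 41890 = ((-3 + 2*1²)^(3/2) + √(-4 + (-3 + 2*1²)^(3/2))) + 41890 = ((-3 + 2*1)^(3/2) + √(-4 + (-3 + 2*1)^(3/2))) + 41890 = ((-3 + 2)^(3/2) + √(-4 + (-3 + 2)^(3/2))) + 41890 = ((-1)^(3/2) + √(-4 + (-1)^(3/2))) + 41890 = (-I + √(-4 - I)) + 41890 = (√(-4 - I) - I) + 41890 = 41890 + √(-4 - I) - I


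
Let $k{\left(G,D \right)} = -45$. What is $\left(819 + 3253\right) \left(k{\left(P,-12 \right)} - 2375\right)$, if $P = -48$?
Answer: $-9854240$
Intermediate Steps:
$\left(819 + 3253\right) \left(k{\left(P,-12 \right)} - 2375\right) = \left(819 + 3253\right) \left(-45 - 2375\right) = 4072 \left(-2420\right) = -9854240$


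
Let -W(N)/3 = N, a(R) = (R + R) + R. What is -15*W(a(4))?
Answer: 540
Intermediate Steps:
a(R) = 3*R (a(R) = 2*R + R = 3*R)
W(N) = -3*N
-15*W(a(4)) = -(-45)*3*4 = -(-45)*12 = -15*(-36) = 540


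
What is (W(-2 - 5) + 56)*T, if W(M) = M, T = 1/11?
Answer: 49/11 ≈ 4.4545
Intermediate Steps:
T = 1/11 ≈ 0.090909
(W(-2 - 5) + 56)*T = ((-2 - 5) + 56)*(1/11) = (-7 + 56)*(1/11) = 49*(1/11) = 49/11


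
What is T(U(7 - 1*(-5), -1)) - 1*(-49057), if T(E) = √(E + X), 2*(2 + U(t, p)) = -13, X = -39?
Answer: 49057 + I*√190/2 ≈ 49057.0 + 6.892*I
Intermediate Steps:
U(t, p) = -17/2 (U(t, p) = -2 + (½)*(-13) = -2 - 13/2 = -17/2)
T(E) = √(-39 + E) (T(E) = √(E - 39) = √(-39 + E))
T(U(7 - 1*(-5), -1)) - 1*(-49057) = √(-39 - 17/2) - 1*(-49057) = √(-95/2) + 49057 = I*√190/2 + 49057 = 49057 + I*√190/2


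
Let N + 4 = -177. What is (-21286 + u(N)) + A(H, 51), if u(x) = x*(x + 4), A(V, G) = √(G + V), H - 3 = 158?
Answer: 10751 + 2*√53 ≈ 10766.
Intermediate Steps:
H = 161 (H = 3 + 158 = 161)
N = -181 (N = -4 - 177 = -181)
u(x) = x*(4 + x)
(-21286 + u(N)) + A(H, 51) = (-21286 - 181*(4 - 181)) + √(51 + 161) = (-21286 - 181*(-177)) + √212 = (-21286 + 32037) + 2*√53 = 10751 + 2*√53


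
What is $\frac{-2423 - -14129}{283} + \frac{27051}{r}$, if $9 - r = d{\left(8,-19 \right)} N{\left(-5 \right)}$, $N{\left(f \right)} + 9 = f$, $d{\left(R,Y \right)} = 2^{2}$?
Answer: $\frac{8416323}{18395} \approx 457.53$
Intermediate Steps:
$d{\left(R,Y \right)} = 4$
$N{\left(f \right)} = -9 + f$
$r = 65$ ($r = 9 - 4 \left(-9 - 5\right) = 9 - 4 \left(-14\right) = 9 - -56 = 9 + 56 = 65$)
$\frac{-2423 - -14129}{283} + \frac{27051}{r} = \frac{-2423 - -14129}{283} + \frac{27051}{65} = \left(-2423 + 14129\right) \frac{1}{283} + 27051 \cdot \frac{1}{65} = 11706 \cdot \frac{1}{283} + \frac{27051}{65} = \frac{11706}{283} + \frac{27051}{65} = \frac{8416323}{18395}$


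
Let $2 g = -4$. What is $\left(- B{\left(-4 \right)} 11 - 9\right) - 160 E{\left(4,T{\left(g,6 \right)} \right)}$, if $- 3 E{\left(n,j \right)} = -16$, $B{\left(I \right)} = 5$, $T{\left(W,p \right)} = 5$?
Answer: $- \frac{2752}{3} \approx -917.33$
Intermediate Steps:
$g = -2$ ($g = \frac{1}{2} \left(-4\right) = -2$)
$E{\left(n,j \right)} = \frac{16}{3}$ ($E{\left(n,j \right)} = \left(- \frac{1}{3}\right) \left(-16\right) = \frac{16}{3}$)
$\left(- B{\left(-4 \right)} 11 - 9\right) - 160 E{\left(4,T{\left(g,6 \right)} \right)} = \left(\left(-1\right) 5 \cdot 11 - 9\right) - \frac{2560}{3} = \left(\left(-5\right) 11 - 9\right) - \frac{2560}{3} = \left(-55 - 9\right) - \frac{2560}{3} = -64 - \frac{2560}{3} = - \frac{2752}{3}$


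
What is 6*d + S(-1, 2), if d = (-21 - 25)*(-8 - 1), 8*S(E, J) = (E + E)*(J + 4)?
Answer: 4965/2 ≈ 2482.5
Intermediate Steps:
S(E, J) = E*(4 + J)/4 (S(E, J) = ((E + E)*(J + 4))/8 = ((2*E)*(4 + J))/8 = (2*E*(4 + J))/8 = E*(4 + J)/4)
d = 414 (d = -46*(-9) = 414)
6*d + S(-1, 2) = 6*414 + (¼)*(-1)*(4 + 2) = 2484 + (¼)*(-1)*6 = 2484 - 3/2 = 4965/2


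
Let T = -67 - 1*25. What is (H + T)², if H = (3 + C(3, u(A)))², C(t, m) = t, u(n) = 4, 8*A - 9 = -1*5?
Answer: 3136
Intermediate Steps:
A = ½ (A = 9/8 + (-1*5)/8 = 9/8 + (⅛)*(-5) = 9/8 - 5/8 = ½ ≈ 0.50000)
H = 36 (H = (3 + 3)² = 6² = 36)
T = -92 (T = -67 - 25 = -92)
(H + T)² = (36 - 92)² = (-56)² = 3136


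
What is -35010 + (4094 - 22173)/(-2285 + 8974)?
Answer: -234199969/6689 ≈ -35013.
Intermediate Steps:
-35010 + (4094 - 22173)/(-2285 + 8974) = -35010 - 18079/6689 = -234199969/6689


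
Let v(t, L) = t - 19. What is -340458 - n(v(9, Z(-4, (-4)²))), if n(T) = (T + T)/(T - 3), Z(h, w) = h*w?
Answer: -4425974/13 ≈ -3.4046e+5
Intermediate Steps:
v(t, L) = -19 + t
n(T) = 2*T/(-3 + T) (n(T) = (2*T)/(-3 + T) = 2*T/(-3 + T))
-340458 - n(v(9, Z(-4, (-4)²))) = -340458 - 2*(-19 + 9)/(-3 + (-19 + 9)) = -340458 - 2*(-10)/(-3 - 10) = -340458 - 2*(-10)/(-13) = -340458 - 2*(-10)*(-1)/13 = -340458 - 1*20/13 = -340458 - 20/13 = -4425974/13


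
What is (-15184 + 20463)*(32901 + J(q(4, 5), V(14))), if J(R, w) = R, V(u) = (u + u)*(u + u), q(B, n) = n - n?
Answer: 173684379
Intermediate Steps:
q(B, n) = 0
V(u) = 4*u² (V(u) = (2*u)*(2*u) = 4*u²)
(-15184 + 20463)*(32901 + J(q(4, 5), V(14))) = (-15184 + 20463)*(32901 + 0) = 5279*32901 = 173684379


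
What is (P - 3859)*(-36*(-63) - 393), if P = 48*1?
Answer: -7145625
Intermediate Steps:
P = 48
(P - 3859)*(-36*(-63) - 393) = (48 - 3859)*(-36*(-63) - 393) = -3811*(2268 - 393) = -3811*1875 = -7145625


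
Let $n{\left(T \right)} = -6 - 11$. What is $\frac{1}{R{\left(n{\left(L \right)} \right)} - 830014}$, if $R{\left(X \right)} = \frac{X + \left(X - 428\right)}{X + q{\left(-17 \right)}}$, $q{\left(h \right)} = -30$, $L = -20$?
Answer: $- \frac{47}{39010196} \approx -1.2048 \cdot 10^{-6}$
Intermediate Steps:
$n{\left(T \right)} = -17$ ($n{\left(T \right)} = -6 - 11 = -17$)
$R{\left(X \right)} = \frac{-428 + 2 X}{-30 + X}$ ($R{\left(X \right)} = \frac{X + \left(X - 428\right)}{X - 30} = \frac{X + \left(X - 428\right)}{-30 + X} = \frac{X + \left(-428 + X\right)}{-30 + X} = \frac{-428 + 2 X}{-30 + X}$)
$\frac{1}{R{\left(n{\left(L \right)} \right)} - 830014} = \frac{1}{\frac{2 \left(-214 - 17\right)}{-30 - 17} - 830014} = \frac{1}{2 \frac{1}{-47} \left(-231\right) - 830014} = \frac{1}{2 \left(- \frac{1}{47}\right) \left(-231\right) - 830014} = \frac{1}{\frac{462}{47} - 830014} = \frac{1}{- \frac{39010196}{47}} = - \frac{47}{39010196}$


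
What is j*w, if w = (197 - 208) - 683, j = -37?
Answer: 25678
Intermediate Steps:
w = -694 (w = -11 - 683 = -694)
j*w = -37*(-694) = 25678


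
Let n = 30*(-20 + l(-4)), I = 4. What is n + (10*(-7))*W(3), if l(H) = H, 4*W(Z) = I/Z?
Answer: -2230/3 ≈ -743.33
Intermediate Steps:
W(Z) = 1/Z (W(Z) = (4/Z)/4 = 1/Z)
n = -720 (n = 30*(-20 - 4) = 30*(-24) = -720)
n + (10*(-7))*W(3) = -720 + (10*(-7))/3 = -720 - 70*1/3 = -720 - 70/3 = -2230/3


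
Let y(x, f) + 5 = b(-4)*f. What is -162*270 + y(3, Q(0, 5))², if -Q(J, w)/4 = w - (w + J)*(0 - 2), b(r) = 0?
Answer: -43715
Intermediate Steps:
Q(J, w) = -12*w - 8*J (Q(J, w) = -4*(w - (w + J)*(0 - 2)) = -4*(w - (J + w)*(-2)) = -4*(w - (-2*J - 2*w)) = -4*(w + (2*J + 2*w)) = -4*(2*J + 3*w) = -12*w - 8*J)
y(x, f) = -5 (y(x, f) = -5 + 0*f = -5 + 0 = -5)
-162*270 + y(3, Q(0, 5))² = -162*270 + (-5)² = -43740 + 25 = -43715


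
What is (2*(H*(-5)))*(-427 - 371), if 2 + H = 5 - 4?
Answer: -7980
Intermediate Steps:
H = -1 (H = -2 + (5 - 4) = -2 + 1 = -1)
(2*(H*(-5)))*(-427 - 371) = (2*(-1*(-5)))*(-427 - 371) = (2*5)*(-798) = 10*(-798) = -7980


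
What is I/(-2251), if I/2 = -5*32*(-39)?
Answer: -12480/2251 ≈ -5.5442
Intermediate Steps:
I = 12480 (I = 2*(-5*32*(-39)) = 2*(-160*(-39)) = 2*6240 = 12480)
I/(-2251) = 12480/(-2251) = 12480*(-1/2251) = -12480/2251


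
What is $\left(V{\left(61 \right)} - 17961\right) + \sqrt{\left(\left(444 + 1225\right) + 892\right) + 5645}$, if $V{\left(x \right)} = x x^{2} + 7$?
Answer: $209027 + \sqrt{8206} \approx 2.0912 \cdot 10^{5}$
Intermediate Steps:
$V{\left(x \right)} = 7 + x^{3}$ ($V{\left(x \right)} = x^{3} + 7 = 7 + x^{3}$)
$\left(V{\left(61 \right)} - 17961\right) + \sqrt{\left(\left(444 + 1225\right) + 892\right) + 5645} = \left(\left(7 + 61^{3}\right) - 17961\right) + \sqrt{\left(\left(444 + 1225\right) + 892\right) + 5645} = \left(\left(7 + 226981\right) - 17961\right) + \sqrt{\left(1669 + 892\right) + 5645} = \left(226988 - 17961\right) + \sqrt{2561 + 5645} = 209027 + \sqrt{8206}$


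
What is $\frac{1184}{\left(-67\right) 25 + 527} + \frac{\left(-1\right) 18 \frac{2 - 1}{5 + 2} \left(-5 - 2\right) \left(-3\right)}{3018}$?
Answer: $- \frac{151471}{144361} \approx -1.0493$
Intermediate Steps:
$\frac{1184}{\left(-67\right) 25 + 527} + \frac{\left(-1\right) 18 \frac{2 - 1}{5 + 2} \left(-5 - 2\right) \left(-3\right)}{3018} = \frac{1184}{-1675 + 527} + - 18 \cdot 1 \cdot \frac{1}{7} \left(\left(-7\right) \left(-3\right)\right) \frac{1}{3018} = \frac{1184}{-1148} + - 18 \cdot 1 \cdot \frac{1}{7} \cdot 21 \cdot \frac{1}{3018} = 1184 \left(- \frac{1}{1148}\right) + - 18 \cdot \frac{1}{7} \cdot 21 \cdot \frac{1}{3018} = - \frac{296}{287} + - \frac{18 \cdot 21}{7} \cdot \frac{1}{3018} = - \frac{296}{287} + \left(-1\right) 54 \cdot \frac{1}{3018} = - \frac{296}{287} - \frac{9}{503} = - \frac{151471}{144361}$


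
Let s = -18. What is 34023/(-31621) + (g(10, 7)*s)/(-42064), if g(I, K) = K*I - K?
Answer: -697642629/665052872 ≈ -1.0490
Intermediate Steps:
g(I, K) = -K + I*K (g(I, K) = I*K - K = -K + I*K)
34023/(-31621) + (g(10, 7)*s)/(-42064) = 34023/(-31621) + ((7*(-1 + 10))*(-18))/(-42064) = 34023*(-1/31621) + ((7*9)*(-18))*(-1/42064) = -34023/31621 + (63*(-18))*(-1/42064) = -34023/31621 - 1134*(-1/42064) = -34023/31621 + 567/21032 = -697642629/665052872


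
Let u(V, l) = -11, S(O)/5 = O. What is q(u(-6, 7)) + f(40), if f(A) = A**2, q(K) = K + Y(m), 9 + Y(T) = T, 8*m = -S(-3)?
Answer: 12655/8 ≈ 1581.9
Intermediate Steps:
S(O) = 5*O
m = 15/8 (m = (-5*(-3))/8 = (-1*(-15))/8 = (1/8)*15 = 15/8 ≈ 1.8750)
Y(T) = -9 + T
q(K) = -57/8 + K (q(K) = K + (-9 + 15/8) = K - 57/8 = -57/8 + K)
q(u(-6, 7)) + f(40) = (-57/8 - 11) + 40**2 = -145/8 + 1600 = 12655/8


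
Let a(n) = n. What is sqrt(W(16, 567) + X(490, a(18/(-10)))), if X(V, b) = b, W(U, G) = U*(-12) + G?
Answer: sqrt(9330)/5 ≈ 19.318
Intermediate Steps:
W(U, G) = G - 12*U (W(U, G) = -12*U + G = G - 12*U)
sqrt(W(16, 567) + X(490, a(18/(-10)))) = sqrt((567 - 12*16) + 18/(-10)) = sqrt((567 - 192) + 18*(-1/10)) = sqrt(375 - 9/5) = sqrt(1866/5) = sqrt(9330)/5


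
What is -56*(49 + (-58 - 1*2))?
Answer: 616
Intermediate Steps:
-56*(49 + (-58 - 1*2)) = -56*(49 + (-58 - 2)) = -56*(49 - 60) = -56*(-11) = 616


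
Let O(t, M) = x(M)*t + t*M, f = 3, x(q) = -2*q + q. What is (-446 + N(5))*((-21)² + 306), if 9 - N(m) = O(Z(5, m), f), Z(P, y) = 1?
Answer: -326439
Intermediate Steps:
x(q) = -q
O(t, M) = 0 (O(t, M) = (-M)*t + t*M = -M*t + M*t = 0)
N(m) = 9 (N(m) = 9 - 1*0 = 9 + 0 = 9)
(-446 + N(5))*((-21)² + 306) = (-446 + 9)*((-21)² + 306) = -437*(441 + 306) = -437*747 = -326439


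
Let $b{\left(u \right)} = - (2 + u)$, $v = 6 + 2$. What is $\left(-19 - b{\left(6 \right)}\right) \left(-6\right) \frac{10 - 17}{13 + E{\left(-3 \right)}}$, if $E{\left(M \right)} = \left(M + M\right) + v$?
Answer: $- \frac{154}{5} \approx -30.8$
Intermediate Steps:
$v = 8$
$E{\left(M \right)} = 8 + 2 M$ ($E{\left(M \right)} = \left(M + M\right) + 8 = 2 M + 8 = 8 + 2 M$)
$b{\left(u \right)} = -2 - u$
$\left(-19 - b{\left(6 \right)}\right) \left(-6\right) \frac{10 - 17}{13 + E{\left(-3 \right)}} = \left(-19 - \left(-2 - 6\right)\right) \left(-6\right) \frac{10 - 17}{13 + \left(8 + 2 \left(-3\right)\right)} = \left(-19 - \left(-2 - 6\right)\right) \left(-6\right) \left(- \frac{7}{13 + \left(8 - 6\right)}\right) = \left(-19 - -8\right) \left(-6\right) \left(- \frac{7}{13 + 2}\right) = \left(-19 + 8\right) \left(-6\right) \left(- \frac{7}{15}\right) = \left(-11\right) \left(-6\right) \left(\left(-7\right) \frac{1}{15}\right) = 66 \left(- \frac{7}{15}\right) = - \frac{154}{5}$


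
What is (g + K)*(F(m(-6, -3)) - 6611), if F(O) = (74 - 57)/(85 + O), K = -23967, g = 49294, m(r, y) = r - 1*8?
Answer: -11887582028/71 ≈ -1.6743e+8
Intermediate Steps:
m(r, y) = -8 + r (m(r, y) = r - 8 = -8 + r)
F(O) = 17/(85 + O)
(g + K)*(F(m(-6, -3)) - 6611) = (49294 - 23967)*(17/(85 + (-8 - 6)) - 6611) = 25327*(17/(85 - 14) - 6611) = 25327*(17/71 - 6611) = 25327*(-469364/71) = -11887582028/71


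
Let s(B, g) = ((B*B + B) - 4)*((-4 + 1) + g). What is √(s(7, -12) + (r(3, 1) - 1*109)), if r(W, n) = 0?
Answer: I*√889 ≈ 29.816*I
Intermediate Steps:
s(B, g) = (-3 + g)*(-4 + B + B²) (s(B, g) = ((B² + B) - 4)*(-3 + g) = ((B + B²) - 4)*(-3 + g) = (-4 + B + B²)*(-3 + g) = (-3 + g)*(-4 + B + B²))
√(s(7, -12) + (r(3, 1) - 1*109)) = √((12 - 4*(-12) - 3*7 - 3*7² + 7*(-12) - 12*7²) + (0 - 1*109)) = √((12 + 48 - 21 - 3*49 - 84 - 12*49) + (0 - 109)) = √((12 + 48 - 21 - 147 - 84 - 588) - 109) = √(-780 - 109) = √(-889) = I*√889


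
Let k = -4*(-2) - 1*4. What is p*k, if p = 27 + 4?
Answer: 124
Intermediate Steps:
k = 4 (k = 8 - 4 = 4)
p = 31
p*k = 31*4 = 124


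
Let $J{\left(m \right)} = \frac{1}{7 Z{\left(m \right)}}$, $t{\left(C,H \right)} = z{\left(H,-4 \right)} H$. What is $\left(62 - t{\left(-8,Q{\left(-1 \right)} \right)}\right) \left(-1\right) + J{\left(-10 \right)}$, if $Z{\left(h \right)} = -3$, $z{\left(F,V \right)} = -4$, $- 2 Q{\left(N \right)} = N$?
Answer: $- \frac{1345}{21} \approx -64.048$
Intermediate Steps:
$Q{\left(N \right)} = - \frac{N}{2}$
$t{\left(C,H \right)} = - 4 H$
$J{\left(m \right)} = - \frac{1}{21}$ ($J{\left(m \right)} = \frac{1}{7 \left(-3\right)} = \frac{1}{7} \left(- \frac{1}{3}\right) = - \frac{1}{21}$)
$\left(62 - t{\left(-8,Q{\left(-1 \right)} \right)}\right) \left(-1\right) + J{\left(-10 \right)} = \left(62 - - 4 \left(\left(- \frac{1}{2}\right) \left(-1\right)\right)\right) \left(-1\right) - \frac{1}{21} = \left(62 - \left(-4\right) \frac{1}{2}\right) \left(-1\right) - \frac{1}{21} = \left(62 - -2\right) \left(-1\right) - \frac{1}{21} = \left(62 + 2\right) \left(-1\right) - \frac{1}{21} = 64 \left(-1\right) - \frac{1}{21} = -64 - \frac{1}{21} = - \frac{1345}{21}$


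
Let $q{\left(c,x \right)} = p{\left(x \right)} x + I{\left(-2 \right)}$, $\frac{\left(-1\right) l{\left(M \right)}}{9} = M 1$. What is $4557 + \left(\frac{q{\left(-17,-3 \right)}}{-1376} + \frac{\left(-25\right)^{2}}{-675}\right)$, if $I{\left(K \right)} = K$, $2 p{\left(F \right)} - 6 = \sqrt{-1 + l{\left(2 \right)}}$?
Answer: $\frac{169267561}{37152} + \frac{3 i \sqrt{19}}{2752} \approx 4556.1 + 0.0047517 i$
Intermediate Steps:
$l{\left(M \right)} = - 9 M$ ($l{\left(M \right)} = - 9 M 1 = - 9 M$)
$p{\left(F \right)} = 3 + \frac{i \sqrt{19}}{2}$ ($p{\left(F \right)} = 3 + \frac{\sqrt{-1 - 18}}{2} = 3 + \frac{\sqrt{-19}}{2} = 3 + \frac{i \sqrt{19}}{2}$)
$q{\left(c,x \right)} = -2 + x \left(3 + \frac{i \sqrt{19}}{2}\right)$ ($q{\left(c,x \right)} = \left(3 + \frac{i \sqrt{19}}{2}\right) x - 2 = x \left(3 + \frac{i \sqrt{19}}{2}\right) - 2 = -2 + x \left(3 + \frac{i \sqrt{19}}{2}\right)$)
$4557 + \left(\frac{q{\left(-17,-3 \right)}}{-1376} + \frac{\left(-25\right)^{2}}{-675}\right) = 4557 + \left(\frac{-2 + \frac{1}{2} \left(-3\right) \left(6 + i \sqrt{19}\right)}{-1376} + \frac{\left(-25\right)^{2}}{-675}\right) = 4557 + \left(\left(-2 - \left(9 + \frac{3 i \sqrt{19}}{2}\right)\right) \left(- \frac{1}{1376}\right) + 625 \left(- \frac{1}{675}\right)\right) = 4557 - \left(\frac{25}{27} - \left(-11 - \frac{3 i \sqrt{19}}{2}\right) \left(- \frac{1}{1376}\right)\right) = 4557 - \left(\frac{34103}{37152} - \frac{3 i \sqrt{19}}{2752}\right) = \frac{169267561}{37152} + \frac{3 i \sqrt{19}}{2752}$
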